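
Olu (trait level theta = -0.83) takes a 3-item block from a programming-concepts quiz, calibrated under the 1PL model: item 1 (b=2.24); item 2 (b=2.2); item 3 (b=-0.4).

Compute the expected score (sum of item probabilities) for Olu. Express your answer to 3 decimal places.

P(theta) = 1 / (1 + exp(−(theta − b)))
P_1 = 1/(1+e^{3.0700}) = 0.0444
P_2 = 1/(1+e^{3.0300}) = 0.0461
P_3 = 1/(1+e^{0.4300}) = 0.3941
E[score] = 0.0444 + 0.0461 + 0.3941 = 0.4846

0.485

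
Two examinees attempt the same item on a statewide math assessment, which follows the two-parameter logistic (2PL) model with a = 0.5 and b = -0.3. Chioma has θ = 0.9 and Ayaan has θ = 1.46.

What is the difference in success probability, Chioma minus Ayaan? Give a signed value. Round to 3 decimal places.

P(θ) = 1 / (1 + exp(−a(θ − b)))
P(Chioma) = 0.6457  [exponent 0.6000]
P(Ayaan) = 0.7068  [exponent 0.8800]
Difference = 0.6457 − 0.7068 = -0.0612

-0.061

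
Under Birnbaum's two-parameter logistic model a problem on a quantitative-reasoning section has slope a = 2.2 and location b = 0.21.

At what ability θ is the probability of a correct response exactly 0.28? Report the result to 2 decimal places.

-0.22

P(θ) = 1 / (1 + exp(−a(θ − b)))
logit = ln(0.2800/0.7200) = -0.9445
θ = b + logit/(a) = 0.21 + (-0.9445)/2.2000 = -0.2193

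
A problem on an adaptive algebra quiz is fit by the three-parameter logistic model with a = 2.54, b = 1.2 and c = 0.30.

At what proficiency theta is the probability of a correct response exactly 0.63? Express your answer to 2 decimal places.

1.15

P(theta) = c + (1 − c) · 1 / (1 + exp(−a(theta − b)))
Remove guessing floor: (0.63 − 0.30)/(1 − 0.30) = 0.4714
logit = ln(0.4714/0.5286) = -0.1144
theta = b + logit/(a) = 1.2 + (-0.1144)/2.5400 = 1.1550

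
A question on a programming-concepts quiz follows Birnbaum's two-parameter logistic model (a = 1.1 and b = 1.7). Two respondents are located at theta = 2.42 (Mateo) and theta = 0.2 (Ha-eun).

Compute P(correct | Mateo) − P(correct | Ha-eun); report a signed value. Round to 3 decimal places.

P(theta) = 1 / (1 + exp(−a(theta − b)))
P(Mateo) = 0.6883  [exponent 0.7920]
P(Ha-eun) = 0.1611  [exponent -1.6500]
Difference = 0.6883 − 0.1611 = 0.5272

0.527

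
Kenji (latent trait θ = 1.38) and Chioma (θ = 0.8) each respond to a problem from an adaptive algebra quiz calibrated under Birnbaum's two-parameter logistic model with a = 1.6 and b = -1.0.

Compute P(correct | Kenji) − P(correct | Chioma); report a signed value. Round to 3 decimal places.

0.031

P(θ) = 1 / (1 + exp(−a(θ − b)))
P(Kenji) = 0.9783  [exponent 3.8080]
P(Chioma) = 0.9468  [exponent 2.8800]
Difference = 0.9783 − 0.9468 = 0.0314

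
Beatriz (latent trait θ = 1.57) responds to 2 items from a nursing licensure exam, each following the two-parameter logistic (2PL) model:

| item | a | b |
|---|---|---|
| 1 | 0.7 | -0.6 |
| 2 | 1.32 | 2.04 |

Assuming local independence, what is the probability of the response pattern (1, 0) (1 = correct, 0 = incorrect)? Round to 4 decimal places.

0.5335

P(θ) = 1 / (1 + exp(−a(θ − b)))
P_1 = 1/(1+e^{-1.5190}) = 0.8204
P_2 = 1/(1+e^{0.6204}) = 0.3497
L = P_1 × (1−P_2) = 0.8204 × 0.6503 = 0.53351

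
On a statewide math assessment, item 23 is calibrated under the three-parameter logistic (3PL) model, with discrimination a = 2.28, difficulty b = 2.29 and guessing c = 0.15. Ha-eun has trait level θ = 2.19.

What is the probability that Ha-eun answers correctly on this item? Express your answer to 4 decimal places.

P(θ) = c + (1 − c) · 1 / (1 + exp(−a(θ − b)))
Exponent: 2.28 × (2.19 − 2.29) = -0.2280
1/(1 + e^{0.2280}) = 0.4432
P = 0.15 + 0.85 × 0.4432 = 0.5268

0.5268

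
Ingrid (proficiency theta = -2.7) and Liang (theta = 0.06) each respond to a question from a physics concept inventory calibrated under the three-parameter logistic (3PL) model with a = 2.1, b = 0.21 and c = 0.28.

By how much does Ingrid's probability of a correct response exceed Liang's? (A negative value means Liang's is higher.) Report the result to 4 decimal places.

P(theta) = c + (1 − c) · 1 / (1 + exp(−a(theta − b)))
P(Ingrid) = 0.2816  [exponent -6.1110]
P(Liang) = 0.5838  [exponent -0.3150]
Difference = 0.2816 − 0.5838 = -0.3022

-0.3022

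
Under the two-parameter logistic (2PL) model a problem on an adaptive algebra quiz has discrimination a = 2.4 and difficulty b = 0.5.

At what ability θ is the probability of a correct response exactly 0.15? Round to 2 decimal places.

P(θ) = 1 / (1 + exp(−a(θ − b)))
logit = ln(0.1500/0.8500) = -1.7346
θ = b + logit/(a) = 0.5 + (-1.7346)/2.4000 = -0.2228

-0.22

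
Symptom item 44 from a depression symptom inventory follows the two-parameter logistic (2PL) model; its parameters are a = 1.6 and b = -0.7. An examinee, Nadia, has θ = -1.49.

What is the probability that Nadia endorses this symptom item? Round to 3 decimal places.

0.220

P(θ) = 1 / (1 + exp(−a(θ − b)))
Exponent: 1.6 × (-1.49 − (-0.7)) = -1.2640
1/(1 + e^{1.2640}) = 0.2203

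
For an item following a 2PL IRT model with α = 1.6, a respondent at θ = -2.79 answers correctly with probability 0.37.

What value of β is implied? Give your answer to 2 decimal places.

P(θ) = 1 / (1 + exp(−α(θ − β)))
logit(0.37) = ln(0.37/0.63) = -0.5322
β = θ − logit/(α) = -2.79 − (-0.5322)/1.6000 = -2.4574

-2.46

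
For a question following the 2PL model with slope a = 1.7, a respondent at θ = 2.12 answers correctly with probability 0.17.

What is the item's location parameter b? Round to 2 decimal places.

3.05

P(θ) = 1 / (1 + exp(−a(θ − b)))
logit(0.17) = ln(0.17/0.83) = -1.5856
b = θ − logit/(a) = 2.12 − (-1.5856)/1.7000 = 3.0527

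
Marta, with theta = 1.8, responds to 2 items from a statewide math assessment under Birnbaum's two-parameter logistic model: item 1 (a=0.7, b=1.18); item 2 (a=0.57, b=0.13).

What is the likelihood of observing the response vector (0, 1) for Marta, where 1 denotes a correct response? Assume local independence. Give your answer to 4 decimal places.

0.2837

P(theta) = 1 / (1 + exp(−a(theta − b)))
P_1 = 1/(1+e^{-0.4340}) = 0.6068
P_2 = 1/(1+e^{-0.9519}) = 0.7215
L = (1−P_1) × P_2 = 0.3932 × 0.7215 = 0.28367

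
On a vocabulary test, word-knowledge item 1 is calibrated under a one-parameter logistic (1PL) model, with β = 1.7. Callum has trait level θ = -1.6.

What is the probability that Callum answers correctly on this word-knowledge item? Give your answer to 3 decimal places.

P(θ) = 1 / (1 + exp(−(θ − β)))
Exponent: (-1.6 − 1.7) = -3.3000
1/(1 + e^{3.3000}) = 0.0356
P = 0.0356

0.036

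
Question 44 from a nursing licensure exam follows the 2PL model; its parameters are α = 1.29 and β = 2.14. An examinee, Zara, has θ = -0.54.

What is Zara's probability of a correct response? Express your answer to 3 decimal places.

P(θ) = 1 / (1 + exp(−α(θ − β)))
Exponent: 1.29 × (-0.54 − 2.14) = -3.4572
1/(1 + e^{3.4572}) = 0.0306

0.031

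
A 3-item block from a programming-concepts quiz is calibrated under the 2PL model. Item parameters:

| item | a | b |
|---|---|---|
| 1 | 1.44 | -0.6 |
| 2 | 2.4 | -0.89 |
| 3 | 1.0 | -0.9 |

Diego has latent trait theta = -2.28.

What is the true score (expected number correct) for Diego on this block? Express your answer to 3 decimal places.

0.317

P(theta) = 1 / (1 + exp(−a(theta − b)))
P_1 = 1/(1+e^{2.4192}) = 0.0817
P_2 = 1/(1+e^{3.3360}) = 0.0344
P_3 = 1/(1+e^{1.3800}) = 0.2010
E[score] = 0.0817 + 0.0344 + 0.2010 = 0.3171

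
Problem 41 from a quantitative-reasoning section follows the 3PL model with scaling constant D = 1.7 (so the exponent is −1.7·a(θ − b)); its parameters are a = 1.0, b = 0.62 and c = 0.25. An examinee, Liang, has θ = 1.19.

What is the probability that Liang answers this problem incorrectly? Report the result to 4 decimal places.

P(θ) = c + (1 − c) · 1 / (1 + exp(−D·a(θ − b)))
Exponent: 1.7 × 1.0 × (1.19 − 0.62) = 0.9690
1/(1 + e^{-0.9690}) = 0.7249
P = 0.25 + 0.75 × 0.7249 = 0.7937
P(incorrect) = 1 − 0.7937 = 0.2063

0.2063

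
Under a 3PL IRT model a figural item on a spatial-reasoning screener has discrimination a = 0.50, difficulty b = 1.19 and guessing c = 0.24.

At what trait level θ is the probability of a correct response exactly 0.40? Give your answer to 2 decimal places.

P(θ) = c + (1 − c) · 1 / (1 + exp(−a(θ − b)))
Remove guessing floor: (0.40 − 0.24)/(1 − 0.24) = 0.2105
logit = ln(0.2105/0.7895) = -1.3218
θ = b + logit/(a) = 1.19 + (-1.3218)/0.5000 = -1.4535

-1.45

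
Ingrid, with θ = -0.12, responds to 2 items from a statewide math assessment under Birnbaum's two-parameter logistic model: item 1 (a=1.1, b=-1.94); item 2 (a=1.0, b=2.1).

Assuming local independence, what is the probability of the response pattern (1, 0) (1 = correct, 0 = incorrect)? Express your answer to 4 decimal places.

P(θ) = 1 / (1 + exp(−a(θ − b)))
P_1 = 1/(1+e^{-2.0020}) = 0.8810
P_2 = 1/(1+e^{2.2200}) = 0.0980
L = P_1 × (1−P_2) = 0.8810 × 0.9020 = 0.79470

0.7947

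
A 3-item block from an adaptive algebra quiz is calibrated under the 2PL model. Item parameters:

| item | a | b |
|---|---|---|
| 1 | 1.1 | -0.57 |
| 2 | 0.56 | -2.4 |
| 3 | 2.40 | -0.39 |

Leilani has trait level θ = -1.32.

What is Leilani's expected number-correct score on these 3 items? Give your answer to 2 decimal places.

P(θ) = 1 / (1 + exp(−a(θ − b)))
P_1 = 1/(1+e^{0.8250}) = 0.3047
P_2 = 1/(1+e^{-0.6048}) = 0.6468
P_3 = 1/(1+e^{2.2320}) = 0.0969
E[score] = 0.3047 + 0.6468 + 0.0969 = 1.0484

1.05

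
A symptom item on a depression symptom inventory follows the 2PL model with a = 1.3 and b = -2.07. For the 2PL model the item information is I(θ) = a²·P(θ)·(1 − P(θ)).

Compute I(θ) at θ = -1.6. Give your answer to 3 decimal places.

0.385

P = 1/(1+e^{-0.6110}) = 0.6482
P(1−P) = 0.6482 × 0.3518 = 0.2280
I = a² × P(1−P) = 1.3² × 0.2280 = 0.38540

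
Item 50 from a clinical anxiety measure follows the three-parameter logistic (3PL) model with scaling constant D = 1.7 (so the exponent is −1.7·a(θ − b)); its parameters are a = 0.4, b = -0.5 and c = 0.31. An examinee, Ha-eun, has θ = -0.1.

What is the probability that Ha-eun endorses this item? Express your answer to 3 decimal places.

P(θ) = c + (1 − c) · 1 / (1 + exp(−D·a(θ − b)))
Exponent: 1.7 × 0.4 × (-0.1 − (-0.5)) = 0.2720
1/(1 + e^{-0.2720}) = 0.5676
P = 0.31 + 0.69 × 0.5676 = 0.7016

0.702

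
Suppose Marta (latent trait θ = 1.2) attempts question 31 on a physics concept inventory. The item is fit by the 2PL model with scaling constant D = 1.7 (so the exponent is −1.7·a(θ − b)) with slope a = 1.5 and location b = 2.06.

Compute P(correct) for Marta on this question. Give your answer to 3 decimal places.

P(θ) = 1 / (1 + exp(−D·a(θ − b)))
Exponent: 1.7 × 1.5 × (1.2 − 2.06) = -2.1930
1/(1 + e^{2.1930}) = 0.1004
P = 0.1004

0.100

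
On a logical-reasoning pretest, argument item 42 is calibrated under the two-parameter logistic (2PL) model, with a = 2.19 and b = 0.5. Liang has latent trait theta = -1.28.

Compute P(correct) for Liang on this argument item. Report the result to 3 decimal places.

0.020

P(theta) = 1 / (1 + exp(−a(theta − b)))
Exponent: 2.19 × (-1.28 − 0.5) = -3.8982
1/(1 + e^{3.8982}) = 0.0199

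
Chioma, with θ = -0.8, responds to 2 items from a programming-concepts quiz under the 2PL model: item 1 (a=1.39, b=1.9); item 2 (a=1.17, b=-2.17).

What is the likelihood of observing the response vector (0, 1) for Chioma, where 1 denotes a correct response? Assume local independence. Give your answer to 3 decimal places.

0.813

P(θ) = 1 / (1 + exp(−a(θ − b)))
P_1 = 1/(1+e^{3.7530}) = 0.0229
P_2 = 1/(1+e^{-1.6029}) = 0.8324
L = (1−P_1) × P_2 = 0.9771 × 0.8324 = 0.81335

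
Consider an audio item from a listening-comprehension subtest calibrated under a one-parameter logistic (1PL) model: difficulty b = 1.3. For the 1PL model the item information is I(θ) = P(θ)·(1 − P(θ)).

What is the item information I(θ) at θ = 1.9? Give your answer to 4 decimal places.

0.2288

P = 1/(1+e^{-0.6000}) = 0.6457
P(1−P) = 0.6457 × 0.3543 = 0.2288
I = P(1−P) = 0.22878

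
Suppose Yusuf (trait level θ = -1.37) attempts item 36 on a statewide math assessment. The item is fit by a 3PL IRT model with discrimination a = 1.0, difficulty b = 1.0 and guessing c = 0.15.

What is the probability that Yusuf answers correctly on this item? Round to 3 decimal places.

0.223

P(θ) = c + (1 − c) · 1 / (1 + exp(−a(θ − b)))
Exponent: 1.0 × (-1.37 − 1.0) = -2.3700
1/(1 + e^{2.3700}) = 0.0855
P = 0.15 + 0.85 × 0.0855 = 0.2227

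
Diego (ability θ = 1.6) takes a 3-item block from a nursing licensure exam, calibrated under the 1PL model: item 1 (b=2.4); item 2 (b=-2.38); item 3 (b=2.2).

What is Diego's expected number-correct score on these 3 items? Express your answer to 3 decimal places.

1.646

P(θ) = 1 / (1 + exp(−(θ − b)))
P_1 = 1/(1+e^{0.8000}) = 0.3100
P_2 = 1/(1+e^{-3.9800}) = 0.9817
P_3 = 1/(1+e^{0.6000}) = 0.3543
E[score] = 0.3100 + 0.9817 + 0.3543 = 1.6460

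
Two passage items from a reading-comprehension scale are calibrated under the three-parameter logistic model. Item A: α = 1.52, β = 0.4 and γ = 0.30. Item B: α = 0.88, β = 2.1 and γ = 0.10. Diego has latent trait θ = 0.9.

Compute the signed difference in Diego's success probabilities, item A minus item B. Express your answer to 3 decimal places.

0.445

P(θ) = γ + (1 − γ) · 1 / (1 + exp(−α(θ − β)))
P_A = 0.7769
P_B = 0.3323
P_A − P_B = 0.4447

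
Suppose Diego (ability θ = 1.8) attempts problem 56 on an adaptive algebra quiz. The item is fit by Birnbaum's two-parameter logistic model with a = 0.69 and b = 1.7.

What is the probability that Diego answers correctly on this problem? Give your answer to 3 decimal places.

P(θ) = 1 / (1 + exp(−a(θ − b)))
Exponent: 0.69 × (1.8 − 1.7) = 0.0690
1/(1 + e^{-0.0690}) = 0.5172

0.517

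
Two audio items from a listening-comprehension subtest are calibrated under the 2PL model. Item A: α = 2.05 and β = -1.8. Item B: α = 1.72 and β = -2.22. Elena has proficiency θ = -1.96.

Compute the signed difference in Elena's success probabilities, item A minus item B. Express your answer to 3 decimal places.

P(θ) = 1 / (1 + exp(−α(θ − β)))
P_A = 0.4187
P_B = 0.6100
P_A − P_B = -0.1912

-0.191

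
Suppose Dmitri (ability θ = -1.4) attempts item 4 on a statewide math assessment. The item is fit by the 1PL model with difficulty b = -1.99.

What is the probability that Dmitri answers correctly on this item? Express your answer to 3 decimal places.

0.643

P(θ) = 1 / (1 + exp(−(θ − b)))
Exponent: (-1.4 − (-1.99)) = 0.5900
1/(1 + e^{-0.5900}) = 0.6434
P = 0.6434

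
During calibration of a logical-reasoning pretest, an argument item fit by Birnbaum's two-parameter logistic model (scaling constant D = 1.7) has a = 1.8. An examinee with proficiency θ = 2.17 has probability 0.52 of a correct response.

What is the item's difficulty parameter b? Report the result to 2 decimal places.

2.14

P(θ) = 1 / (1 + exp(−D·a(θ − b)))
logit(0.52) = ln(0.52/0.48) = 0.0800
b = θ − logit/(1.7·a) = 2.17 − 0.0800/3.0600 = 2.1438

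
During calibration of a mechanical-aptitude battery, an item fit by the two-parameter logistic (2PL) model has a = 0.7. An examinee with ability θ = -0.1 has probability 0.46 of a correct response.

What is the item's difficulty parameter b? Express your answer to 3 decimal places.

P(θ) = 1 / (1 + exp(−a(θ − b)))
logit(0.46) = ln(0.46/0.54) = -0.1603
b = θ − logit/(a) = -0.1 − (-0.1603)/0.7000 = 0.1291

0.129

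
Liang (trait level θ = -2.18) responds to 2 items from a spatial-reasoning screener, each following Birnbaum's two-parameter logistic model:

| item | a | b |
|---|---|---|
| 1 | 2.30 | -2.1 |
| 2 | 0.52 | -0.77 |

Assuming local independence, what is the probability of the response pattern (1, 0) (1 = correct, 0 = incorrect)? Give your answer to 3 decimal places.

0.307

P(θ) = 1 / (1 + exp(−a(θ − b)))
P_1 = 1/(1+e^{0.1840}) = 0.4541
P_2 = 1/(1+e^{0.7332}) = 0.3245
L = P_1 × (1−P_2) = 0.4541 × 0.6755 = 0.30677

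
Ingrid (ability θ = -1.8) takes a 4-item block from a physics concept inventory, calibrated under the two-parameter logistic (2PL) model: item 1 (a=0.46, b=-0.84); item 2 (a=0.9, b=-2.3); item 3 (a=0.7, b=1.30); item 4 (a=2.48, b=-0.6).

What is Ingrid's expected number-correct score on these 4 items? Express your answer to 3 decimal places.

P(θ) = 1 / (1 + exp(−a(θ − b)))
P_1 = 1/(1+e^{0.4416}) = 0.3914
P_2 = 1/(1+e^{-0.4500}) = 0.6106
P_3 = 1/(1+e^{2.1700}) = 0.1025
P_4 = 1/(1+e^{2.9760}) = 0.0485
E[score] = 0.3914 + 0.6106 + 0.1025 + 0.0485 = 1.1530

1.153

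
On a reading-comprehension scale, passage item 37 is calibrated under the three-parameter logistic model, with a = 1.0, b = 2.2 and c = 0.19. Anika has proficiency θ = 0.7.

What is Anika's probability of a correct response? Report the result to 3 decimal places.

0.338

P(θ) = c + (1 − c) · 1 / (1 + exp(−a(θ − b)))
Exponent: 1.0 × (0.7 − 2.2) = -1.5000
1/(1 + e^{1.5000}) = 0.1824
P = 0.19 + 0.81 × 0.1824 = 0.3378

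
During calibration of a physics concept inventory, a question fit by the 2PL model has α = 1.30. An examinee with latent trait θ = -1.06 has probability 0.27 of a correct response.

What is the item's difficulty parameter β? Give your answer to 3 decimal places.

-0.295

P(θ) = 1 / (1 + exp(−α(θ − β)))
logit(0.27) = ln(0.27/0.73) = -0.9946
β = θ − logit/(α) = -1.06 − (-0.9946)/1.3000 = -0.2949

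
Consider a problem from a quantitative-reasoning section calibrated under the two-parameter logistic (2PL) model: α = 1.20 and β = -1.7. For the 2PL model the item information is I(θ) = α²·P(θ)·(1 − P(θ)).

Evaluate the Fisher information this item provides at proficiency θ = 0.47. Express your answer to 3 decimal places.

P = 1/(1+e^{-2.6040}) = 0.9311
P(1−P) = 0.9311 × 0.0689 = 0.0641
I = α² × P(1−P) = 1.20² × 0.0641 = 0.09236

0.092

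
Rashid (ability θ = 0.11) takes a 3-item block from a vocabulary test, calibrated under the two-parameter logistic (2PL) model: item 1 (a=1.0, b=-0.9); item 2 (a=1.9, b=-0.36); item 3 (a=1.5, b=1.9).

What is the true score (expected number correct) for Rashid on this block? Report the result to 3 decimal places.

P(θ) = 1 / (1 + exp(−a(θ − b)))
P_1 = 1/(1+e^{-1.0100}) = 0.7330
P_2 = 1/(1+e^{-0.8930}) = 0.7095
P_3 = 1/(1+e^{2.6850}) = 0.0639
E[score] = 0.7330 + 0.7095 + 0.0639 = 1.5064

1.506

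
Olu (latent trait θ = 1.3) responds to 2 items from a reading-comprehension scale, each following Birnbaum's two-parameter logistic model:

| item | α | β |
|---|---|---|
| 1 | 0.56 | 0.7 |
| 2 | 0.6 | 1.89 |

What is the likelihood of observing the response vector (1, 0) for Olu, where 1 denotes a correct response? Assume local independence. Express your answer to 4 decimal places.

P(θ) = 1 / (1 + exp(−α(θ − β)))
P_1 = 1/(1+e^{-0.3360}) = 0.5832
P_2 = 1/(1+e^{0.3540}) = 0.4124
L = P_1 × (1−P_2) = 0.5832 × 0.5876 = 0.34269

0.3427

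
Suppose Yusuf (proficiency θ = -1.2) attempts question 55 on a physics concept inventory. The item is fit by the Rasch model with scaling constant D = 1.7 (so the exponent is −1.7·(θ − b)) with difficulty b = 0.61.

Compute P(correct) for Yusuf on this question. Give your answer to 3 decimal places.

P(θ) = 1 / (1 + exp(−D·(θ − b)))
Exponent: 1.7 × (-1.2 − 0.61) = -3.0770
1/(1 + e^{3.0770}) = 0.0441
P = 0.0441

0.044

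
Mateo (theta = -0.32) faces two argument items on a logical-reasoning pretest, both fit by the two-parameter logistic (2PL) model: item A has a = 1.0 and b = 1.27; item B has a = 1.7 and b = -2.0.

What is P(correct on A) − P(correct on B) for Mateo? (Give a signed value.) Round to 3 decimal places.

-0.776

P(theta) = 1 / (1 + exp(−a(theta − b)))
P_A = 0.1694
P_B = 0.9456
P_A − P_B = -0.7762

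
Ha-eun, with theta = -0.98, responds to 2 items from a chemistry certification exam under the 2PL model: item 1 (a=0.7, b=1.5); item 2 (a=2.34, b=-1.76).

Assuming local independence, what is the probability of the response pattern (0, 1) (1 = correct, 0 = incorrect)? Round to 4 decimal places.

0.7322

P(theta) = 1 / (1 + exp(−a(theta − b)))
P_1 = 1/(1+e^{1.7360}) = 0.1498
P_2 = 1/(1+e^{-1.8252}) = 0.8612
L = (1−P_1) × P_2 = 0.8502 × 0.8612 = 0.73216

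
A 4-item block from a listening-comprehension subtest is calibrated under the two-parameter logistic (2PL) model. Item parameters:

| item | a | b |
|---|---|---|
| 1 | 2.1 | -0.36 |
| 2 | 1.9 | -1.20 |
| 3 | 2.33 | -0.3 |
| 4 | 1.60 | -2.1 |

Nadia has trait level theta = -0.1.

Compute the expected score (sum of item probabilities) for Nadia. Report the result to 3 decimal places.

3.098

P(theta) = 1 / (1 + exp(−a(theta − b)))
P_1 = 1/(1+e^{-0.5460}) = 0.6332
P_2 = 1/(1+e^{-2.0900}) = 0.8899
P_3 = 1/(1+e^{-0.4660}) = 0.6144
P_4 = 1/(1+e^{-3.2000}) = 0.9608
E[score] = 0.6332 + 0.8899 + 0.6144 + 0.9608 = 3.0984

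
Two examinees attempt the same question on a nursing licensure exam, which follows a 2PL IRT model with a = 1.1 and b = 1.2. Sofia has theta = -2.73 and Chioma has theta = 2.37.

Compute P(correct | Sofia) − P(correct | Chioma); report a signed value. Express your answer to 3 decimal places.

-0.771

P(theta) = 1 / (1 + exp(−a(theta − b)))
P(Sofia) = 0.0131  [exponent -4.3230]
P(Chioma) = 0.7836  [exponent 1.2870]
Difference = 0.0131 − 0.7836 = -0.7706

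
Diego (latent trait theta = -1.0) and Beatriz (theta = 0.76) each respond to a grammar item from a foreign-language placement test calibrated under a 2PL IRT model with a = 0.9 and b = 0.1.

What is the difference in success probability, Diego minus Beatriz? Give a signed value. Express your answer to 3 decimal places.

P(theta) = 1 / (1 + exp(−a(theta − b)))
P(Diego) = 0.2709  [exponent -0.9900]
P(Beatriz) = 0.6443  [exponent 0.5940]
Difference = 0.2709 − 0.6443 = -0.3734

-0.373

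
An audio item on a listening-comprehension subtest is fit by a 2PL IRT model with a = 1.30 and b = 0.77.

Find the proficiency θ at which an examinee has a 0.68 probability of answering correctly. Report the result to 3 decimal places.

P(θ) = 1 / (1 + exp(−a(θ − b)))
logit = ln(0.6800/0.3200) = 0.7538
θ = b + logit/(a) = 0.77 + 0.7538/1.3000 = 1.3498

1.350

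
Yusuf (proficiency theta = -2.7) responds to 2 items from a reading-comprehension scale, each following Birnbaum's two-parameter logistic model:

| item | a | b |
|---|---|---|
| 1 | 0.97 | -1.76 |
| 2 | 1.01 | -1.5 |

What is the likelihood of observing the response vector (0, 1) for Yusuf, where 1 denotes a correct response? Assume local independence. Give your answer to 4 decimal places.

P(theta) = 1 / (1 + exp(−a(theta − b)))
P_1 = 1/(1+e^{0.9118}) = 0.2866
P_2 = 1/(1+e^{1.2120}) = 0.2293
L = (1−P_1) × P_2 = 0.7134 × 0.2293 = 0.16361

0.1636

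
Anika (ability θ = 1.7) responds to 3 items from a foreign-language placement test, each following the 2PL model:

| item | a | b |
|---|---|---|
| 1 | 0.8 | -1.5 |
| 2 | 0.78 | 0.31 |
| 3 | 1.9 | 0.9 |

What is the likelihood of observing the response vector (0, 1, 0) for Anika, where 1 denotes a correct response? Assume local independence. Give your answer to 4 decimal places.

P(θ) = 1 / (1 + exp(−a(θ − b)))
P_1 = 1/(1+e^{-2.5600}) = 0.9282
P_2 = 1/(1+e^{-1.0842}) = 0.7473
P_3 = 1/(1+e^{-1.5200}) = 0.8205
L = (1−P_1) × P_2 × (1−P_3) = 0.0718 × 0.7473 × 0.1795 = 0.00962

0.0096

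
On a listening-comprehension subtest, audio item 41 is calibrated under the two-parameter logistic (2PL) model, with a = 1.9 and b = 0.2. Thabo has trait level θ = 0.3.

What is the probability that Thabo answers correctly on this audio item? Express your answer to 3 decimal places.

0.547

P(θ) = 1 / (1 + exp(−a(θ − b)))
Exponent: 1.9 × (0.3 − 0.2) = 0.1900
1/(1 + e^{-0.1900}) = 0.5474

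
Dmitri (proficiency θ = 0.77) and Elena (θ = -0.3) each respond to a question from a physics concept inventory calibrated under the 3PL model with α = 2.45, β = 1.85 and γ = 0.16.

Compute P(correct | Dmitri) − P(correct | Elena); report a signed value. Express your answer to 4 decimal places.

P(θ) = γ + (1 − γ) · 1 / (1 + exp(−α(θ − β)))
P(Dmitri) = 0.2156  [exponent -2.6460]
P(Elena) = 0.1643  [exponent -5.2675]
Difference = 0.2156 − 0.1643 = 0.0513

0.0513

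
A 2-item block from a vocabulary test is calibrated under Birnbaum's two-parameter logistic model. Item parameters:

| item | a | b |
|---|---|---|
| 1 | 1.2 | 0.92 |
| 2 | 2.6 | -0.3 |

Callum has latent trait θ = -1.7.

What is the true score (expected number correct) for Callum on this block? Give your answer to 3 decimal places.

P(θ) = 1 / (1 + exp(−a(θ − b)))
P_1 = 1/(1+e^{3.1440}) = 0.0413
P_2 = 1/(1+e^{3.6400}) = 0.0256
E[score] = 0.0413 + 0.0256 = 0.0669

0.067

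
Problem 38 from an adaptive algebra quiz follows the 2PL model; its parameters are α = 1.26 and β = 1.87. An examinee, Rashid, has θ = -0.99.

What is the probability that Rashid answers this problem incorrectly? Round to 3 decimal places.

P(θ) = 1 / (1 + exp(−α(θ − β)))
Exponent: 1.26 × (-0.99 − 1.87) = -3.6036
1/(1 + e^{3.6036}) = 0.0265
P(incorrect) = 1 − 0.0265 = 0.9735

0.973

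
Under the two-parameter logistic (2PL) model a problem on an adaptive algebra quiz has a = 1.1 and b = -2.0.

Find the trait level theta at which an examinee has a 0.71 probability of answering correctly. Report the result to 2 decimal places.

P(theta) = 1 / (1 + exp(−a(theta − b)))
logit = ln(0.7100/0.2900) = 0.8954
theta = b + logit/(a) = -2.0 + 0.8954/1.1000 = -1.1860

-1.19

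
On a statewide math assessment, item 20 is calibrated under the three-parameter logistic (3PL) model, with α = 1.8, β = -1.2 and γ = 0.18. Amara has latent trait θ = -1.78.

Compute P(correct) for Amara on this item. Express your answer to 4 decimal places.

P(θ) = γ + (1 − γ) · 1 / (1 + exp(−α(θ − β)))
Exponent: 1.8 × (-1.78 − (-1.2)) = -1.0440
1/(1 + e^{1.0440}) = 0.2604
P = 0.18 + 0.82 × 0.2604 = 0.3935

0.3935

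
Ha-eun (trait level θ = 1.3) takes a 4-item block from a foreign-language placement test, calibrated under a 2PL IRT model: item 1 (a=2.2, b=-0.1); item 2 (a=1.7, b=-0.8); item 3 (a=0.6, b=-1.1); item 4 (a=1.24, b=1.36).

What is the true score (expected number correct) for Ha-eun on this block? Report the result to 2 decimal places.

P(θ) = 1 / (1 + exp(−a(θ − b)))
P_1 = 1/(1+e^{-3.0800}) = 0.9561
P_2 = 1/(1+e^{-3.5700}) = 0.9726
P_3 = 1/(1+e^{-1.4400}) = 0.8085
P_4 = 1/(1+e^{0.0744}) = 0.4814
E[score] = 0.9561 + 0.9726 + 0.8085 + 0.4814 = 3.2185

3.22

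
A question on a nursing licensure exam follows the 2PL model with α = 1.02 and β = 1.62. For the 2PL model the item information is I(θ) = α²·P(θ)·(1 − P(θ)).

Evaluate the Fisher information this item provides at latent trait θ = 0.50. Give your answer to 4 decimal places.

P = 1/(1+e^{1.1424}) = 0.2419
P(1−P) = 0.2419 × 0.7581 = 0.1834
I = α² × P(1−P) = 1.02² × 0.1834 = 0.19078

0.1908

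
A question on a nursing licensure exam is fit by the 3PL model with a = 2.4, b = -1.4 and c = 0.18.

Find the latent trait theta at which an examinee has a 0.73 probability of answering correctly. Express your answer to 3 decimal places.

-1.104

P(theta) = c + (1 − c) · 1 / (1 + exp(−a(theta − b)))
Remove guessing floor: (0.73 − 0.18)/(1 − 0.18) = 0.6707
logit = ln(0.6707/0.3293) = 0.7115
theta = b + logit/(a) = -1.4 + 0.7115/2.4000 = -1.1035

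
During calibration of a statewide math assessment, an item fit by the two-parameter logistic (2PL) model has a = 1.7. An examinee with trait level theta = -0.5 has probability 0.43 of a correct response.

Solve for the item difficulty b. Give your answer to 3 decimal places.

-0.334

P(theta) = 1 / (1 + exp(−a(theta − b)))
logit(0.43) = ln(0.43/0.57) = -0.2819
b = theta − logit/(a) = -0.5 − (-0.2819)/1.7000 = -0.3342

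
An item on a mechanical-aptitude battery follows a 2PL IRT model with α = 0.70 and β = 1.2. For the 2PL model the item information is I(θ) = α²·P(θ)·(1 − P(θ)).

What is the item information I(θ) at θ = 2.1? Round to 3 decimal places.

P = 1/(1+e^{-0.6300}) = 0.6525
P(1−P) = 0.6525 × 0.3475 = 0.2267
I = α² × P(1−P) = 0.70² × 0.2267 = 0.11111

0.111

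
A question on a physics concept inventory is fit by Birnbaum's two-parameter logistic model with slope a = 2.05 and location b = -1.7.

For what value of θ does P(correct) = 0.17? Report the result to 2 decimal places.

-2.47

P(θ) = 1 / (1 + exp(−a(θ − b)))
logit = ln(0.1700/0.8300) = -1.5856
θ = b + logit/(a) = -1.7 + (-1.5856)/2.0500 = -2.4735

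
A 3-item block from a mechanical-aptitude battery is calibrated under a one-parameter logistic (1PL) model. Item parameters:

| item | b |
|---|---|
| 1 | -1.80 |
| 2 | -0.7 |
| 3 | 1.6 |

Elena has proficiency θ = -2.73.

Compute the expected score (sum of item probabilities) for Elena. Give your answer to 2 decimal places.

0.41

P(θ) = 1 / (1 + exp(−(θ − b)))
P_1 = 1/(1+e^{0.9300}) = 0.2829
P_2 = 1/(1+e^{2.0300}) = 0.1161
P_3 = 1/(1+e^{4.3300}) = 0.0130
E[score] = 0.2829 + 0.1161 + 0.0130 = 0.4120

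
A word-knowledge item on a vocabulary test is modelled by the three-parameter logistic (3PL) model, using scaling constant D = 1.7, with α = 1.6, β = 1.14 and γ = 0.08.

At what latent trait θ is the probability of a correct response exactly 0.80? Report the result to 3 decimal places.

1.611

P(θ) = γ + (1 − γ) · 1 / (1 + exp(−D·α(θ − β)))
Remove guessing floor: (0.80 − 0.08)/(1 − 0.08) = 0.7826
logit = ln(0.7826/0.2174) = 1.2809
θ = β + logit/(1.7·α) = 1.14 + 1.2809/2.7200 = 1.6109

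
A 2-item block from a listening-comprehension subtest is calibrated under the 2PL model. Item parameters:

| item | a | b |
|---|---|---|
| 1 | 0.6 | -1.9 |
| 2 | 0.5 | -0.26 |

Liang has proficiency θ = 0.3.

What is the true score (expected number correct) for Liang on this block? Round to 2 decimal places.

1.36

P(θ) = 1 / (1 + exp(−a(θ − b)))
P_1 = 1/(1+e^{-1.3200}) = 0.7892
P_2 = 1/(1+e^{-0.2800}) = 0.5695
E[score] = 0.7892 + 0.5695 = 1.3587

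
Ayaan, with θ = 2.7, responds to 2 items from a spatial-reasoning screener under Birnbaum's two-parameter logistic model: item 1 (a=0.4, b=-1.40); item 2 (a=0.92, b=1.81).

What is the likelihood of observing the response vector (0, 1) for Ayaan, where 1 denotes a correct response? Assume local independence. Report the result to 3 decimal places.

P(θ) = 1 / (1 + exp(−a(θ − b)))
P_1 = 1/(1+e^{-1.6400}) = 0.8375
P_2 = 1/(1+e^{-0.8188}) = 0.6940
L = (1−P_1) × P_2 = 0.1625 × 0.6940 = 0.11275

0.113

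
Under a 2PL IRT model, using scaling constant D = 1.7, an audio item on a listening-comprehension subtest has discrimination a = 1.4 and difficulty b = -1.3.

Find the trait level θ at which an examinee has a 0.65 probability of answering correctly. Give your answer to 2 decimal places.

P(θ) = 1 / (1 + exp(−D·a(θ − b)))
logit = ln(0.6500/0.3500) = 0.6190
θ = b + logit/(1.7·a) = -1.3 + 0.6190/2.3800 = -1.0399

-1.04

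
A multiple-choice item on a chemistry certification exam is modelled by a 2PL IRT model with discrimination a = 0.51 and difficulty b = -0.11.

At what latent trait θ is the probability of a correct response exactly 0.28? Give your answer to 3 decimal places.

-1.962

P(θ) = 1 / (1 + exp(−a(θ − b)))
logit = ln(0.2800/0.7200) = -0.9445
θ = b + logit/(a) = -0.11 + (-0.9445)/0.5100 = -1.9619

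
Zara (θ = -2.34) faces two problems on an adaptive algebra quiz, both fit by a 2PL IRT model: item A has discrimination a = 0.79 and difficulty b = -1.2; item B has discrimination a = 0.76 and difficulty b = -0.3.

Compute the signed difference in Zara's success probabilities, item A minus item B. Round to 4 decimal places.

P(θ) = 1 / (1 + exp(−a(θ − b)))
P_A = 0.2889
P_B = 0.1750
P_A − P_B = 0.1139

0.1139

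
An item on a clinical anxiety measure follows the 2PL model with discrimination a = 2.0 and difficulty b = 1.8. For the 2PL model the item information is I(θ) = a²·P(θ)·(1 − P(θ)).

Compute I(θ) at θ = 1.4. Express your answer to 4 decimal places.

P = 1/(1+e^{0.8000}) = 0.3100
P(1−P) = 0.3100 × 0.6900 = 0.2139
I = a² × P(1−P) = 2.0² × 0.2139 = 0.85564

0.8556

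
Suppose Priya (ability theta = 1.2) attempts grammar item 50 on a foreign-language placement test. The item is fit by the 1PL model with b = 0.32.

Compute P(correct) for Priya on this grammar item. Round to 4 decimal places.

0.7068

P(theta) = 1 / (1 + exp(−(theta − b)))
Exponent: (1.2 − 0.32) = 0.8800
1/(1 + e^{-0.8800}) = 0.7068
P = 0.7068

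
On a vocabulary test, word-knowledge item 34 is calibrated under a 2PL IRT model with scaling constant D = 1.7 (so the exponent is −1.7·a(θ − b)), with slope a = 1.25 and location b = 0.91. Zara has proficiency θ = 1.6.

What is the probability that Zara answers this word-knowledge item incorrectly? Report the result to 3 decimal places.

P(θ) = 1 / (1 + exp(−D·a(θ − b)))
Exponent: 1.7 × 1.25 × (1.6 − 0.91) = 1.4663
1/(1 + e^{-1.4663}) = 0.8125
P = 0.8125
P(incorrect) = 1 − 0.8125 = 0.1875

0.188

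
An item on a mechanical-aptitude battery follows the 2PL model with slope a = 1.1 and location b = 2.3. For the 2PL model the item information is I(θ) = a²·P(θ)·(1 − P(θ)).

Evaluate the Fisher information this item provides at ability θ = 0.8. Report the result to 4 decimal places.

0.1635

P = 1/(1+e^{1.6500}) = 0.1611
P(1−P) = 0.1611 × 0.8389 = 0.1352
I = a² × P(1−P) = 1.1² × 0.1352 = 0.16353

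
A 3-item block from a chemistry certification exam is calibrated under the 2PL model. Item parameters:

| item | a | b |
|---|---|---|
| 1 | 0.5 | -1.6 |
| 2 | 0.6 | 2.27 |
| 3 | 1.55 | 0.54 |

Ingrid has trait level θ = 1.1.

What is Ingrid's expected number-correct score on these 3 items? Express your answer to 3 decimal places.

P(θ) = 1 / (1 + exp(−a(θ − b)))
P_1 = 1/(1+e^{-1.3500}) = 0.7941
P_2 = 1/(1+e^{0.7020}) = 0.3314
P_3 = 1/(1+e^{-0.8680}) = 0.7043
E[score] = 0.7941 + 0.3314 + 0.7043 = 1.8298

1.830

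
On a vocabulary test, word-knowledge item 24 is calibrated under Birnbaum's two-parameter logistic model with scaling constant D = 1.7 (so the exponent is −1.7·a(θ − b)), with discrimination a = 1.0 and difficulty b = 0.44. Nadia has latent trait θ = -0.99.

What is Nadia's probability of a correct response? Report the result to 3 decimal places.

0.081

P(θ) = 1 / (1 + exp(−D·a(θ − b)))
Exponent: 1.7 × 1.0 × (-0.99 − 0.44) = -2.4310
1/(1 + e^{2.4310}) = 0.0808
P = 0.0808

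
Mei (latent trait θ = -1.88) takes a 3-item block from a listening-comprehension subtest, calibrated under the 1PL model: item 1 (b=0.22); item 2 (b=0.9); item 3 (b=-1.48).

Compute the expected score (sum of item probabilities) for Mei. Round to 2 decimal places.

0.57

P(θ) = 1 / (1 + exp(−(θ − b)))
P_1 = 1/(1+e^{2.1000}) = 0.1091
P_2 = 1/(1+e^{2.7800}) = 0.0584
P_3 = 1/(1+e^{0.4000}) = 0.4013
E[score] = 0.1091 + 0.0584 + 0.4013 = 0.5688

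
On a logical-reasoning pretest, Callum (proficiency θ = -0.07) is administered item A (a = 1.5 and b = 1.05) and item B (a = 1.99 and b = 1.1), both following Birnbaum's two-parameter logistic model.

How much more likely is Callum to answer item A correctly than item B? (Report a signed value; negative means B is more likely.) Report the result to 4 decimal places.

P(θ) = 1 / (1 + exp(−a(θ − b)))
P_A = 0.1571
P_B = 0.0888
P_A − P_B = 0.0683

0.0683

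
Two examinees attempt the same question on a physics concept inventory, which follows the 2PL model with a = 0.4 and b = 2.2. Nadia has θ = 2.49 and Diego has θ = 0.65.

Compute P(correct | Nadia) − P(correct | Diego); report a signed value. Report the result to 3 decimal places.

0.179

P(θ) = 1 / (1 + exp(−a(θ − b)))
P(Nadia) = 0.5290  [exponent 0.1160]
P(Diego) = 0.3498  [exponent -0.6200]
Difference = 0.5290 − 0.3498 = 0.1792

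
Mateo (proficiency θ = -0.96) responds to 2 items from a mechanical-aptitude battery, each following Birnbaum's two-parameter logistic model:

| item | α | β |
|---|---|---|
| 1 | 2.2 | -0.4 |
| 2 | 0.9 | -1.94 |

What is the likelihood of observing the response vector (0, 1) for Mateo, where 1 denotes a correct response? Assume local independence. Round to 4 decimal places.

0.5475

P(θ) = 1 / (1 + exp(−α(θ − β)))
P_1 = 1/(1+e^{1.2320}) = 0.2258
P_2 = 1/(1+e^{-0.8820}) = 0.7072
L = (1−P_1) × P_2 = 0.7742 × 0.7072 = 0.54752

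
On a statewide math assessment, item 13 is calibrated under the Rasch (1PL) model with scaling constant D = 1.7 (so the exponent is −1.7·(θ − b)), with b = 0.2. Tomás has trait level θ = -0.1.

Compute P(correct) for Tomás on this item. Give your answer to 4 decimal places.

0.3752

P(θ) = 1 / (1 + exp(−D·(θ − b)))
Exponent: 1.7 × (-0.1 − 0.2) = -0.5100
1/(1 + e^{0.5100}) = 0.3752
P = 0.3752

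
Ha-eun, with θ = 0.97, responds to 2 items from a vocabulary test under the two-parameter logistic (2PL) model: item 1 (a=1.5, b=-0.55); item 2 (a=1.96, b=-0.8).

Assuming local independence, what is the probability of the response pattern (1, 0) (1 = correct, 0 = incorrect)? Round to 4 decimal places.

P(θ) = 1 / (1 + exp(−a(θ − b)))
P_1 = 1/(1+e^{-2.2800}) = 0.9072
P_2 = 1/(1+e^{-3.4692}) = 0.9698
L = P_1 × (1−P_2) = 0.9072 × 0.0302 = 0.02740

0.0274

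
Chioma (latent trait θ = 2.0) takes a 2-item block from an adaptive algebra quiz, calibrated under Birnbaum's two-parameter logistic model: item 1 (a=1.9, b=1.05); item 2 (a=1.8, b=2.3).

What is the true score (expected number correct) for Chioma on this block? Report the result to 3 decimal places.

1.227

P(θ) = 1 / (1 + exp(−a(θ − b)))
P_1 = 1/(1+e^{-1.8050}) = 0.8588
P_2 = 1/(1+e^{0.5400}) = 0.3682
E[score] = 0.8588 + 0.3682 = 1.2269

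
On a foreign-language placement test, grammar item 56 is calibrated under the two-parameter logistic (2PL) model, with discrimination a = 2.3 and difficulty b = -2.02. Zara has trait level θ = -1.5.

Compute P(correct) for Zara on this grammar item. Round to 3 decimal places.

P(θ) = 1 / (1 + exp(−a(θ − b)))
Exponent: 2.3 × (-1.5 − (-2.02)) = 1.1960
1/(1 + e^{-1.1960}) = 0.7678

0.768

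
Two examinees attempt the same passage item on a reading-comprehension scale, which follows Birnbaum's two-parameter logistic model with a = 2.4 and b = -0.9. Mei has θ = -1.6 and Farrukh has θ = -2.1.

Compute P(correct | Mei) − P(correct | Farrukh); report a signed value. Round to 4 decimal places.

P(θ) = 1 / (1 + exp(−a(θ − b)))
P(Mei) = 0.1571  [exponent -1.6800]
P(Farrukh) = 0.0532  [exponent -2.8800]
Difference = 0.1571 − 0.0532 = 0.1039

0.1039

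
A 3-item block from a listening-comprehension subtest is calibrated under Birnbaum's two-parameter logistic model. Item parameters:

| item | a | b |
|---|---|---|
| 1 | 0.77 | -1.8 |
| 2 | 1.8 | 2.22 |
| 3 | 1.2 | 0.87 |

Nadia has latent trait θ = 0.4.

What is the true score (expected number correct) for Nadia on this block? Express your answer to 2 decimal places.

P(θ) = 1 / (1 + exp(−a(θ − b)))
P_1 = 1/(1+e^{-1.6940}) = 0.8447
P_2 = 1/(1+e^{3.2760}) = 0.0364
P_3 = 1/(1+e^{0.5640}) = 0.3626
E[score] = 0.8447 + 0.0364 + 0.3626 = 1.2438

1.24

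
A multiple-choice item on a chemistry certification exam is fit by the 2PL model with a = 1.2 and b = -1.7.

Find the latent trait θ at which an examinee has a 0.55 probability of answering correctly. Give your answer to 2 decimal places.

P(θ) = 1 / (1 + exp(−a(θ − b)))
logit = ln(0.5500/0.4500) = 0.2007
θ = b + logit/(a) = -1.7 + 0.2007/1.2000 = -1.5328

-1.53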